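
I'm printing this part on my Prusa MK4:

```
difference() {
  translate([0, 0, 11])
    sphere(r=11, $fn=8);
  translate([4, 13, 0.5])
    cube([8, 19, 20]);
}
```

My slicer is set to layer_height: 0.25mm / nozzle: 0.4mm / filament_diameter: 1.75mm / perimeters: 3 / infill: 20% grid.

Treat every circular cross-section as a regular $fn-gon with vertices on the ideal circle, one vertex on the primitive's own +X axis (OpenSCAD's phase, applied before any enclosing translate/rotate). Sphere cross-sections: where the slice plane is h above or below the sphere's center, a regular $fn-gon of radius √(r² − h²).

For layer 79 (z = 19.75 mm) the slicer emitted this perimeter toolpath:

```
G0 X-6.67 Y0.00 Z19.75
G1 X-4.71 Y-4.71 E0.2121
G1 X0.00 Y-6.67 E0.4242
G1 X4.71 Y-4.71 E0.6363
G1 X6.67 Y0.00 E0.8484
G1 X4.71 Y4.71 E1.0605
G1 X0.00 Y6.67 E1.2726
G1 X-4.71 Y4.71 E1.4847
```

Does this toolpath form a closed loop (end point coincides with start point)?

no

Start point (G0): (-6.67, 0.00). End point (last G1): the path does not return to the start — open.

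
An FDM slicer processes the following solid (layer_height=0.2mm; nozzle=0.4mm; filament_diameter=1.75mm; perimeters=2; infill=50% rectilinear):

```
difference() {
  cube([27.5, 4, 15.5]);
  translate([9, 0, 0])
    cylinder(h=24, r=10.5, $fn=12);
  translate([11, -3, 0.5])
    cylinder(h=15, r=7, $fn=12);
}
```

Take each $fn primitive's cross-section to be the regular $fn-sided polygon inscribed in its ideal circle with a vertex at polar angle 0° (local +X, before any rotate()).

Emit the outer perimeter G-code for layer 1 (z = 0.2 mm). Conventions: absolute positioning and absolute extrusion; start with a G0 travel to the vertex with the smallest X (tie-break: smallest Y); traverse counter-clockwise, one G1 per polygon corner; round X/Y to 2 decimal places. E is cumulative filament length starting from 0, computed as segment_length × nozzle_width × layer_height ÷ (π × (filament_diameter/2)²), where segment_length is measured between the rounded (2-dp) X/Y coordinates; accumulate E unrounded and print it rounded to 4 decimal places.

At z = 0.2 mm: the 27.5×4 cube contributes its full rectangle; the cylinder at (9, 0): section is a regular 12-gon, circumradius r=10.5; the cylinder at (11, -3) is not intersected at this z (z outside [0.5, 15.5]); Subtracting the remaining from the first: starting from the 27.5×4 cube, the r=10.5 cylinder at (9, 0) partially overlaps it — only the 75.86 mm² overlap (of its 330.75 mm²) is removed, clipping the outline — 1 connected region. The outline is a single polygon with 4 vertices. Extrusion per mm of travel: 0.4 × 0.2 / (π × 0.875²) = 0.033260. Accumulating E over each segment gives final E = 0.8385.

G0 X18.43 Y4.00 Z0.20
G1 X19.50 Y0.00 E0.1377
G1 X27.50 Y0.00 E0.4038
G1 X27.50 Y4.00 E0.5368
G1 X18.43 Y4.00 E0.8385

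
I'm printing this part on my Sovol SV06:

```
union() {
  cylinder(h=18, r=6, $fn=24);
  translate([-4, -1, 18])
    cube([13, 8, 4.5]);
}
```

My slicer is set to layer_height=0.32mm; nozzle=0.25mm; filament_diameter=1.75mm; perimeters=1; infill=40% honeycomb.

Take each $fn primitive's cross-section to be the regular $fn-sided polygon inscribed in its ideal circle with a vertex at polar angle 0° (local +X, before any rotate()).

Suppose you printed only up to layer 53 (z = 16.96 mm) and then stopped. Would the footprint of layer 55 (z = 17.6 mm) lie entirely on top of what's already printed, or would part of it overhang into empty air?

Compare the two slices. At z = 16.96: the cylinder: section is a regular 24-gon, circumradius r=6 (area = (24/2)·6.000²·sin(360°/24) = 111.81 mm²); the cube at (-4, -1) is absent (z outside [18, 22.5]); Merging all regions: only the r=6 cylinder is present, so the union is just that shape — area = 111.81 mm². At z = 17.6: the r=6 cylinder gives a regular 24-gon of circumradius 6 (constant along its height) (area = (24/2)·6.000²·sin(360°/24) = 111.81 mm²); the cube at (-4, -1) is not intersected at this z (z outside [18, 22.5]); Combining (union): only the r=6 cylinder is present, so the union is just that shape — area = 111.81 mm². Checking containment: the cross-section at z = 17.6 is a subset of the cross-section at z = 16.96.

entirely on top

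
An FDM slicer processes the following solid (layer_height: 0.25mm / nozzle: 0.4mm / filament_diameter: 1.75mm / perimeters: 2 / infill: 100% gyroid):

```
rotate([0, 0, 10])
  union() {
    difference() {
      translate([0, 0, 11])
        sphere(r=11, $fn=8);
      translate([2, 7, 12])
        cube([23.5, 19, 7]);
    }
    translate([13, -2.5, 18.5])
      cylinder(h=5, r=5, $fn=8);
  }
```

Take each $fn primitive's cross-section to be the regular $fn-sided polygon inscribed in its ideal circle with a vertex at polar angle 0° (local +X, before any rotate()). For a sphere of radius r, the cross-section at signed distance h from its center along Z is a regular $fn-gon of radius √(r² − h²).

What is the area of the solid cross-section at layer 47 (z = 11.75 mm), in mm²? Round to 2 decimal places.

At z = 11.75 mm: the sphere: section is a regular 8-gon, circumradius = √(r²−h²) = √(11²−0.75²) = 10.974 (area = (8/2)·10.974²·sin(360°/8) = 340.65 mm²); the cube at (2, 7) is absent (z outside [12, 19]); After the difference (first − rest): none of the subtracted shapes is present at this height, so the r=11 sphere is unchanged — area = 340.65 mm²; the cylinder at (13, -2.5) does not reach this height (z outside [18.5, 23.5]); Taking the union: only the result so far is present, so the union is just that shape — area = 340.65 mm²; (rotated 10° about Z; rotation is an isometry so areas/perimeters/island counts are preserved). Overall, the cross-section is a single solid region. Net area = 340.65 mm².

340.65 mm²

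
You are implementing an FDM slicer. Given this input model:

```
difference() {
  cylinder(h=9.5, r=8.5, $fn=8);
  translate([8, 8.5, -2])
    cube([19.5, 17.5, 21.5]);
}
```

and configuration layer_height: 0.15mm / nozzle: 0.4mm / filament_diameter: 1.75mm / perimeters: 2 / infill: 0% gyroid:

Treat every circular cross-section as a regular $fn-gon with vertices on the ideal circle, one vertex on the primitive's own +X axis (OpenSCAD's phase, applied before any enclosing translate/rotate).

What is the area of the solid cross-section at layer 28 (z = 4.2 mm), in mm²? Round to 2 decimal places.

204.35 mm²

At z = 4.2 mm: the cylinder: section is a regular 8-gon, circumradius r=8.5 (area = (8/2)·8.500²·sin(360°/8) = 204.35 mm²); the cube at (8, 8.5) is present — its section is the full 19.5×17.5 rectangle (area 341.25 mm²); Subtracting the remaining from the first: starting from the r=8.5 cylinder (204.35 mm²), the 19.5×17.5 cube at (8, 8.5) misses the remaining region (no effect) — area = 204.35 mm². Overall, the cross-section is a single solid region. Net area = 204.35 mm².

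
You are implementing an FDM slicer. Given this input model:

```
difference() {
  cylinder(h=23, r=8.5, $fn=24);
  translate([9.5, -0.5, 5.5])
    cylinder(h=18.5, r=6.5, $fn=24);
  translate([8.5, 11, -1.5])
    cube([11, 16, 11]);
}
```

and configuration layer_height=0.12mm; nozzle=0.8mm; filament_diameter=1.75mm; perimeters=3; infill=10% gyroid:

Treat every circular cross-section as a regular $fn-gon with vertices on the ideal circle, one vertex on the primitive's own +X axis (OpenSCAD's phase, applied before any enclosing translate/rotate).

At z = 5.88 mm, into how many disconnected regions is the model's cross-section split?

1

At z = 5.88 mm: the r=8.5 cylinder gives a regular 24-gon of circumradius 8.5 (constant along its height); the r=6.5 cylinder at (9.5, -0.5) gives a regular 24-gon of circumradius 6.5 (constant along its height); the cube at (8.5, 11) (footprint 11×16) is included at this height; After the difference (first − rest): starting from the r=8.5 cylinder, the r=6.5 cylinder at (9.5, -0.5) partially overlaps it — only the 42.48 mm² overlap (of its 131.22 mm²) is removed, clipping the outline; the 11×16 cube at (8.5, 11) misses the remaining region (no effect) — 1 connected region. The result has 1 disconnected region.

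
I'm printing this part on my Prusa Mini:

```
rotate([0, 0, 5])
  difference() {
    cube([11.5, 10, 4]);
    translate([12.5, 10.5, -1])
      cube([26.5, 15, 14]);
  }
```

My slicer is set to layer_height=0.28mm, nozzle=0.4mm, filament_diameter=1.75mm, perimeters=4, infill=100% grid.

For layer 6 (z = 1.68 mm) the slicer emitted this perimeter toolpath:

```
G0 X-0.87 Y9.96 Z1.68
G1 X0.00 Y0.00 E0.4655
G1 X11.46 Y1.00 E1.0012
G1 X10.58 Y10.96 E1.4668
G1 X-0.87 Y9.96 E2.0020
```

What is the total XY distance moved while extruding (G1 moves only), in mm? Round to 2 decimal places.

42.99 mm

Sum the Euclidean lengths of each G1 segment: total = 42.99 mm.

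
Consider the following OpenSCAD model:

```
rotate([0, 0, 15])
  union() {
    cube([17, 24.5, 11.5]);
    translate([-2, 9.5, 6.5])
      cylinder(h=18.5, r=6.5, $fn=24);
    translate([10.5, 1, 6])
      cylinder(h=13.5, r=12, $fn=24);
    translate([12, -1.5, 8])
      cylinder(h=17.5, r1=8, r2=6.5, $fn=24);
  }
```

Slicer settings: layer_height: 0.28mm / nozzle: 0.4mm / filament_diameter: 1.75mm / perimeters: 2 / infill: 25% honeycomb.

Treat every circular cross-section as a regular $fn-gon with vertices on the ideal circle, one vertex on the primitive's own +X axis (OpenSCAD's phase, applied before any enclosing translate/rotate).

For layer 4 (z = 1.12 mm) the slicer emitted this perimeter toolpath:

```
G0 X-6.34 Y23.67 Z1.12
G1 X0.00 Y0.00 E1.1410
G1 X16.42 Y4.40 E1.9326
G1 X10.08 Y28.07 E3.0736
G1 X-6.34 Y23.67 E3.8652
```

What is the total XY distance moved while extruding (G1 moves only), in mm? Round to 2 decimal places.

Sum the Euclidean lengths of each G1 segment: total = 83.01 mm.

83.01 mm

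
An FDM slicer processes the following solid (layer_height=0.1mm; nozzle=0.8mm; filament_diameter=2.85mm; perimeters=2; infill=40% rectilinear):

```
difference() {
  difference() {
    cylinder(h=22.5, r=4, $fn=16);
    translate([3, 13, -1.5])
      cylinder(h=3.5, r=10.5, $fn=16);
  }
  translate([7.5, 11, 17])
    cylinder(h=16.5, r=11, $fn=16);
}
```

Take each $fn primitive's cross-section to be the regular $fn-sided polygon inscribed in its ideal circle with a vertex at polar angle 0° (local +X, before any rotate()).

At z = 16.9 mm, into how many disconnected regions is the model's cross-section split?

1

At z = 16.9 mm: the cylinder: section is a regular 16-gon, circumradius r=4; the cylinder at (3, 13) does not reach this height (z outside [-1.5, 2]); Subtracting the remaining from the first: none of the subtracted shapes is present at this height, so the r=4 cylinder is unchanged — 1 connected region; the cylinder at (7.5, 11) does not reach this height (z outside [17, 33.5]); Subtracting the remaining from the first: none of the subtracted shapes is present at this height, so the result so far is unchanged — 1 connected region. The result has 1 disconnected region.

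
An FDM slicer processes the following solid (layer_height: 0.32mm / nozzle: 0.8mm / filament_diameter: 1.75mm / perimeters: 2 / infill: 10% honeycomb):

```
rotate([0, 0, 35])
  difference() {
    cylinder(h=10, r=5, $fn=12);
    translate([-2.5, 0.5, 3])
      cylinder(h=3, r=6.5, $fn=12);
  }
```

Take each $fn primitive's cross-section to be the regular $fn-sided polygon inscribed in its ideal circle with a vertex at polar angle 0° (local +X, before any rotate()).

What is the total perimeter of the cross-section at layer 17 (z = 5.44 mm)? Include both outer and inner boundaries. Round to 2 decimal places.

20.17 mm

At z = 5.44 mm: the r=5 cylinder gives a regular 12-gon of circumradius 5 (constant along its height) (perimeter = 2·12·5.000·sin(180°/12) = 31.06 mm); the r=6.5 cylinder at (-2.5, 0.5) gives a regular 12-gon of circumradius 6.5 (constant along its height) (perimeter = 2·12·6.500·sin(180°/12) = 40.38 mm); After the difference (first − rest): starting from the r=5 cylinder, the r=6.5 cylinder at (-2.5, 0.5) partially overlaps it — only the 67.49 mm² overlap (of its 126.75 mm²) is removed, clipping the outline — boundary = 20.17 mm; (rotated 35° about Z; rotation is an isometry so areas/perimeters/island counts are preserved). Overall, the cross-section is a single solid region. Total boundary length (outer) = 20.17 mm.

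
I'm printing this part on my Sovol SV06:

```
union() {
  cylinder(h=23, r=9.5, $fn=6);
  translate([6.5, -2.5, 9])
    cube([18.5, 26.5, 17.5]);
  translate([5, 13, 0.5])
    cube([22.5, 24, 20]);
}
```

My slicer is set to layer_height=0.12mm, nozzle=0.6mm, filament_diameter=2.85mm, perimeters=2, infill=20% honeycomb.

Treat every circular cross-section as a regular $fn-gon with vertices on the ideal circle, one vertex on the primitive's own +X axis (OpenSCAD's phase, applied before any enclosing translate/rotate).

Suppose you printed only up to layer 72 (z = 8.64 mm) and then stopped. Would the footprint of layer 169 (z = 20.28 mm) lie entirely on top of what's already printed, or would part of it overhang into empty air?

Compare the two slices. At z = 8.64: the cylinder: section is a regular 6-gon, circumradius r=9.5 (area = (6/2)·9.500²·sin(360°/6) = 234.48 mm²); the cube at (6.5, -2.5) is not intersected at this z (z outside [9, 26.5]); the cube at (5, 13) is present — its section is the full 22.5×24 rectangle (area 540.00 mm²); Taking the union: the 2 present regions are separate (no shared area or edge), so areas and boundary lengths simply add and each stays a separate island — area = 774.48 mm². At z = 20.28: the cylinder: section is a regular 6-gon, circumradius r=9.5 (area = (6/2)·9.500²·sin(360°/6) = 234.48 mm²); the 18.5×26.5 cube at (6.5, -2.5) contributes its full rectangle (area 490.25 mm²); the cube at (5, 13) (footprint 22.5×24) is included at this height (area 540.00 mm²); Combining (union): the regions partially overlap — summed areas 1264.73 mm² minus the doubly-counted overlap 216.99 mm² gives 1047.74 mm² — area = 1047.74 mm². Checking containment: at z = 20.28 the cross-section extends beyond the z = 8.64 cross-section by about 273.26 mm².

part overhangs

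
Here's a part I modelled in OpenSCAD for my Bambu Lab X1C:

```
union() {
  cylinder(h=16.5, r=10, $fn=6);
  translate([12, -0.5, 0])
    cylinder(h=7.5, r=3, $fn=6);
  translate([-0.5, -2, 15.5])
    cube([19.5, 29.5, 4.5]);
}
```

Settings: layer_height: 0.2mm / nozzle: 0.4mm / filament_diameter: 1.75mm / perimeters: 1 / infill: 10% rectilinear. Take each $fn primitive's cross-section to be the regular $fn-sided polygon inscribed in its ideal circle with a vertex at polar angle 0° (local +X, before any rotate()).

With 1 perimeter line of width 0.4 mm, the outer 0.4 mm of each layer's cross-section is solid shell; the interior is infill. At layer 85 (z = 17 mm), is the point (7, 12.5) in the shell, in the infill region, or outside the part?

infill

At z = 17 mm: the cylinder is absent (z outside [0, 16.5]); the cylinder at (12, -0.5) is not intersected at this z (z outside [0, 7.5]); the cube at (-0.5, -2) (footprint 19.5×29.5) is included at this height; Merging all regions: only the 19.5×29.5 cube at (-0.5, -2) is present, so the union is just that shape — 1 connected region. Overall, the cross-section is a single solid region. The nearest boundary edge runs (-0.50, 27.50)→(-0.50, -2.00); distance from the point to it = 7.50 mm. The point is inside the cross-section and 7.50 mm from the nearest boundary — more than the 0.4 mm shell width (1 × 0.4), so it's in the infill interior.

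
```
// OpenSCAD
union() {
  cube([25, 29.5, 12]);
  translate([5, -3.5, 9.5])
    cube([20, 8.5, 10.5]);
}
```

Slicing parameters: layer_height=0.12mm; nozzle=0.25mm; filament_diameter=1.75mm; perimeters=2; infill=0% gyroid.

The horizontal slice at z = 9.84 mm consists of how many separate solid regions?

At z = 9.84 mm: the 25×29.5 cube contributes its full rectangle; the cube at (5, -3.5) is present — its section is the full 20×8.5 rectangle; Merging all regions: the regions partially overlap (shared area 100.00 mm²), so overlapping operands fuse into one piece — 1 connected region. The result has 1 disconnected region.

1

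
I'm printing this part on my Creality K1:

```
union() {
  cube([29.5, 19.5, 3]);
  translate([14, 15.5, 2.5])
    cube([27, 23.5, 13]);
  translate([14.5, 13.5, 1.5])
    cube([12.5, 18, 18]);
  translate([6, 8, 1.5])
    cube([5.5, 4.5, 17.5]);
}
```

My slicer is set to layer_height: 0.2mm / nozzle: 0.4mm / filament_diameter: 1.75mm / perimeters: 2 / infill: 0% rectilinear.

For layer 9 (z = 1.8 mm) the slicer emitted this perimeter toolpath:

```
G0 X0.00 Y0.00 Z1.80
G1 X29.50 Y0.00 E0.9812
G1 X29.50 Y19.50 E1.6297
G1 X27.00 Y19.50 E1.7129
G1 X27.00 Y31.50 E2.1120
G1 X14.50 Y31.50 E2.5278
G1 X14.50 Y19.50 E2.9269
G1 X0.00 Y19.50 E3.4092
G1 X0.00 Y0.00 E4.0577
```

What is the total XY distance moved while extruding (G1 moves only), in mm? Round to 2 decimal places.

122.00 mm

Sum the Euclidean lengths of each G1 segment: total = 122.00 mm.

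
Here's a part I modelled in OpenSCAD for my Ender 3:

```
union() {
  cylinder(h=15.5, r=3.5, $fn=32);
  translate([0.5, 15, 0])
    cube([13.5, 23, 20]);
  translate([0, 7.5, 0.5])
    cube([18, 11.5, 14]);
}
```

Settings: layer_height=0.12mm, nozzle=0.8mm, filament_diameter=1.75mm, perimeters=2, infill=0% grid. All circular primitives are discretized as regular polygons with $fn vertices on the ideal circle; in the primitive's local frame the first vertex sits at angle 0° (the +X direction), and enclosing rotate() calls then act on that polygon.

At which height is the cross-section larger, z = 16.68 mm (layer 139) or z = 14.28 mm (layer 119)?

layer 119 (z = 14.28 mm)

Layer 139 (z = 16.68): the cylinder is absent (z outside [0, 15.5]); the 13.5×23 cube at (0.5, 15) contributes its full rectangle (area 310.50 mm²); the cube at (0, 7.5) is absent (z outside [0.5, 14.5]); Combining (union): only the 13.5×23 cube at (0.5, 15) is present, so the union is just that shape — area = 310.50 mm². So its area = 310.50 mm². Layer 119 (z = 14.28): the r=3.5 cylinder contributes a regular 32-gon of circumradius 3.5 (area = (32/2)·3.500²·sin(360°/32) = 38.24 mm²); the cube at (0.5, 15) (footprint 13.5×23) is included at this height (area 310.50 mm²); the cube at (0, 7.5) is present — its section is the full 18×11.5 rectangle (area 207.00 mm²); Merging all regions: the regions partially overlap — summed areas 555.74 mm² minus the doubly-counted overlap 54.00 mm² gives 501.74 mm² — area = 501.74 mm². So its area = 501.74 mm². Layer 119 is larger (501.74 vs 310.50 mm²).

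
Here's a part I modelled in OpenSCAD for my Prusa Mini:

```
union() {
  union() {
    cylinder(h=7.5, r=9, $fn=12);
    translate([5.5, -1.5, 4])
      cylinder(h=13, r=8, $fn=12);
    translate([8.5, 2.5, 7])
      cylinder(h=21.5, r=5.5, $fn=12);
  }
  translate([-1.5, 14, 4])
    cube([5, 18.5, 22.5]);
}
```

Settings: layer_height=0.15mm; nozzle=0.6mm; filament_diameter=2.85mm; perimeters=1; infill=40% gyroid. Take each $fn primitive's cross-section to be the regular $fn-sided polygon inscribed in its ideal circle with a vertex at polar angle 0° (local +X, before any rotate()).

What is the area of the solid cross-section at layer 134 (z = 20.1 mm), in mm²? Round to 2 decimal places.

At z = 20.1 mm: the cylinder is absent (z outside [0, 7.5]); the cylinder at (5.5, -1.5) is absent (z outside [4, 17]); the r=5.5 cylinder at (8.5, 2.5) contributes a regular 12-gon of circumradius 5.5 (area = (12/2)·5.500²·sin(360°/12) = 90.75 mm²); Taking the union: only the r=5.5 cylinder at (8.5, 2.5) is present, so the union is just that shape — area = 90.75 mm²; the cube at (-1.5, 14) is present — its section is the full 5×18.5 rectangle (area 92.50 mm²); Merging all regions: the 2 present regions are separate (no shared area or edge), so areas and boundary lengths simply add and each stays a separate island — area = 183.25 mm². Overall, the cross-section has 2 separate islands. Net area = 183.25 mm².

183.25 mm²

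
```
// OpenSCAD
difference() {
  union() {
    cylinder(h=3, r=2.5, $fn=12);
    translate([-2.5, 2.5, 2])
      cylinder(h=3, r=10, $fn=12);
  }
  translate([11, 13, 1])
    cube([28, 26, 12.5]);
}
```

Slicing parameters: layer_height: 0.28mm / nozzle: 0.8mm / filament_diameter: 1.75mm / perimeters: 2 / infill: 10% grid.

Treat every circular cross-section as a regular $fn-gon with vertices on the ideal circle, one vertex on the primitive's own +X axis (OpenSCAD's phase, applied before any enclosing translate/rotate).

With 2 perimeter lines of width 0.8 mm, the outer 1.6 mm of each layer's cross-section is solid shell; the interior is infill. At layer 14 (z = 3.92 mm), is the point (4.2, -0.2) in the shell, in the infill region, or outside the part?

At z = 3.92 mm: the cylinder is absent (z outside [0, 3]); the cylinder at (-2.5, 2.5): section is a regular 12-gon, circumradius r=10; Taking the union: only the r=10 cylinder at (-2.5, 2.5) is present, so the union is just that shape — 1 connected region; the 28×26 cube at (11, 13) contributes its full rectangle; After the difference (first − rest): starting from that combined region, the 28×26 cube at (11, 13) misses the remaining region (no effect) — 1 connected region. Overall, the cross-section is a single solid region. The nearest boundary edge runs (7.50, 2.50)→(6.16, -2.50); distance from the point to it = 2.49 mm. The point is inside the cross-section and 2.49 mm from the nearest boundary — more than the 1.6 mm shell width (2 × 0.8), so it's in the infill interior.

infill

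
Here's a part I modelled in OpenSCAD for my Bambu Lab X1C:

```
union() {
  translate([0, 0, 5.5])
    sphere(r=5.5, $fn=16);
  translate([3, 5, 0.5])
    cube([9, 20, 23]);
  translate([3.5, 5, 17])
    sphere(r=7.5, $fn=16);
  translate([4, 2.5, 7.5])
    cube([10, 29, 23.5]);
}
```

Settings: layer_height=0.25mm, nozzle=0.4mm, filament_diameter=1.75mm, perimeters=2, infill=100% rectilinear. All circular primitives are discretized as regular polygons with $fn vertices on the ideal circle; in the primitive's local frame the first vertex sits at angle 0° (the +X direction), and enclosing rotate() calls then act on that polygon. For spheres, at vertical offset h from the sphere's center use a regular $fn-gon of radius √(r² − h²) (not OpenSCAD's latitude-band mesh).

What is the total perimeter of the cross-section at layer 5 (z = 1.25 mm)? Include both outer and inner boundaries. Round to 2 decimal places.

79.79 mm

At z = 1.25 mm: the r=5.5 sphere contributes a regular 16-gon of circumradius √(5.5²−4.25²) = 3.491 (perimeter = 2·16·3.491·sin(180°/16) = 21.79 mm); the cube at (3, 5) (footprint 9×20) is included at this height (perimeter 58.00 mm); the sphere at (3.5, 5) is not intersected at this z (|z−center|=15.750 > r=7.5); the cube at (4, 2.5) is absent (z outside [7.5, 31]); Merging all regions: the 2 present regions are separate (no shared area or edge), so areas and boundary lengths simply add and each stays a separate island — boundary = 79.79 mm. Overall, the cross-section has 2 separate islands. Total boundary length (outer) = 79.79 mm.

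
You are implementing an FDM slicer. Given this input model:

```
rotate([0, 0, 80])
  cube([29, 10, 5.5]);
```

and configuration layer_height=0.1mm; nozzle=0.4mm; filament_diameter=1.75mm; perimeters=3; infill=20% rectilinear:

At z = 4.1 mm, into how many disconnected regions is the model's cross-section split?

At z = 4.1 mm: the cube is present — its section is the full 29×10 rectangle; (whole slice rotated 80° about Z — lengths, areas and connectivity unchanged). The result has 1 disconnected region.

1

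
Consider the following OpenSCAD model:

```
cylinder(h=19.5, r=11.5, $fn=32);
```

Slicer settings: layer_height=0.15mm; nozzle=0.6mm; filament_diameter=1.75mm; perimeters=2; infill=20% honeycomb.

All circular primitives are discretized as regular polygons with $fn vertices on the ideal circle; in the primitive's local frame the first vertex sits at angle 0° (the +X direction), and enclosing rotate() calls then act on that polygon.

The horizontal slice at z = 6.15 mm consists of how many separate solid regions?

1

At z = 6.15 mm: the r=11.5 cylinder gives a regular 32-gon of circumradius 11.5 (constant along its height). The result has 1 disconnected region.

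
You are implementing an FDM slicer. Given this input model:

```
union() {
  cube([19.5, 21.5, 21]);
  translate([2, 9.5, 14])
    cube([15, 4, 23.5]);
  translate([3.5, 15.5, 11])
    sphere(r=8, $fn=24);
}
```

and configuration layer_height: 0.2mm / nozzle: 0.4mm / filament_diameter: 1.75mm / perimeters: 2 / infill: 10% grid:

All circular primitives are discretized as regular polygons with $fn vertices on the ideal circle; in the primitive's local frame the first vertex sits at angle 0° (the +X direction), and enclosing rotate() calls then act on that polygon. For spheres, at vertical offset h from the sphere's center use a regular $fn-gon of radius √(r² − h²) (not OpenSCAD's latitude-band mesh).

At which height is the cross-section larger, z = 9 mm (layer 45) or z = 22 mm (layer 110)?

Layer 45 (z = 9): the cube is present — its section is the full 19.5×21.5 rectangle (area 419.25 mm²); the cube at (2, 9.5) is not intersected at this z (z outside [14, 37.5]); the r=8 sphere at (3.5, 15.5) slices to a regular 24-gon of circumradius 7.746 (√(r²−h²) with h=2 from center) (area = (24/2)·7.746²·sin(360°/24) = 186.35 mm²); Merging all regions: the regions partially overlap — summed areas 605.60 mm² minus the doubly-counted overlap 134.56 mm² gives 471.04 mm² — area = 471.04 mm². So its area = 471.04 mm². Layer 110 (z = 22): the cube is absent (z outside [0, 21]); the cube at (2, 9.5) is present — its section is the full 15×4 rectangle (area 60.00 mm²); the sphere at (3.5, 15.5) does not reach this height (|z−center|=11.000 > r=8); Taking the union: only the 15×4 cube at (2, 9.5) is present, so the union is just that shape — area = 60.00 mm². So its area = 60.00 mm². Layer 45 is larger (471.04 vs 60.00 mm²).

layer 45 (z = 9 mm)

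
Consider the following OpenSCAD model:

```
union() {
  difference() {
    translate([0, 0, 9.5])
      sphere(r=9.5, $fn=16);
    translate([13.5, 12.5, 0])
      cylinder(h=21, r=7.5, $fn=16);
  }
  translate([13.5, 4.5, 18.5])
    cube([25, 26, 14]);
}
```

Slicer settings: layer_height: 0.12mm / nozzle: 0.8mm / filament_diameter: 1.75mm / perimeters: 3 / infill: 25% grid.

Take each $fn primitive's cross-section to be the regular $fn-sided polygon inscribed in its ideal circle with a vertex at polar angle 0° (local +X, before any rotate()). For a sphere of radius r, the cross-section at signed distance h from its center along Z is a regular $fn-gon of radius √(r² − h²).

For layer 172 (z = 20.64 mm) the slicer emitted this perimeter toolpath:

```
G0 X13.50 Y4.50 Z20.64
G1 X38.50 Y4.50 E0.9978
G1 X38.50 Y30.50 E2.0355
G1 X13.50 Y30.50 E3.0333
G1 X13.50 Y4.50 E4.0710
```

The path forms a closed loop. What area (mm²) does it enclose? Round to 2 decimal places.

650.00 mm²

Apply the shoelace formula to the sequence of (X, Y) vertices; enclosed area = 650.00 mm².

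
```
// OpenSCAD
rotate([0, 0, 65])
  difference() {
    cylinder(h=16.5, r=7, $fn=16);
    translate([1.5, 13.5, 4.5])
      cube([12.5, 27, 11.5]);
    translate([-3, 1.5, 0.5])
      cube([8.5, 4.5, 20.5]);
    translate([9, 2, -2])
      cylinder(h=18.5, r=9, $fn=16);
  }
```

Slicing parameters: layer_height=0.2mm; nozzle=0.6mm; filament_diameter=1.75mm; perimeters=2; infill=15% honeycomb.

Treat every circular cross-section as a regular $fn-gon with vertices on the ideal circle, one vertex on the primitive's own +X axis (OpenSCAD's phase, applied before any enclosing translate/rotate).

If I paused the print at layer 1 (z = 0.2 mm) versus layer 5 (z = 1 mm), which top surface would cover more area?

Layer 1 (z = 0.2): the cylinder: section is a regular 16-gon, circumradius r=7 (area = (16/2)·7.000²·sin(360°/16) = 150.01 mm²); the cube at (1.5, 13.5) does not reach this height (z outside [4.5, 16]); the cube at (-3, 1.5) is absent (z outside [0.5, 21]); the r=9 cylinder at (9, 2) contributes a regular 16-gon of circumradius 9 (area = (16/2)·9.000²·sin(360°/16) = 247.98 mm²); After the difference (first − rest): starting from the r=7 cylinder (150.01 mm²), the r=9 cylinder at (9, 2) partially overlaps it — only the 58.23 mm² overlap (of its 247.98 mm²) is removed, clipping the outline — area = 91.78 mm²; (rotated 65° about Z; rotation is an isometry so areas/perimeters/island counts are preserved). So its area = 91.78 mm². Layer 5 (z = 1): the r=7 cylinder gives a regular 16-gon of circumradius 7 (constant along its height) (area = (16/2)·7.000²·sin(360°/16) = 150.01 mm²); the cube at (1.5, 13.5) does not reach this height (z outside [4.5, 16]); the cube at (-3, 1.5) is present — its section is the full 8.5×4.5 rectangle (area 38.25 mm²); the r=9 cylinder at (9, 2) contributes a regular 16-gon of circumradius 9 (area = (16/2)·9.000²·sin(360°/16) = 247.98 mm²); After the difference (first − rest): starting from the r=7 cylinder (150.01 mm²), the 8.5×4.5 cube at (-3, 1.5) partially overlaps it — only the 36.62 mm² overlap (of its 38.25 mm²) is removed, clipping the outline; the r=9 cylinder at (9, 2) partially overlaps it — only the 36.80 mm² overlap (of its 247.98 mm²) is removed, clipping the outline — area = 76.60 mm²; (rotated 65° about Z; rotation is an isometry so areas/perimeters/island counts are preserved). So its area = 76.60 mm². Layer 1 is larger (91.78 vs 76.60 mm²).

layer 1 (z = 0.2 mm)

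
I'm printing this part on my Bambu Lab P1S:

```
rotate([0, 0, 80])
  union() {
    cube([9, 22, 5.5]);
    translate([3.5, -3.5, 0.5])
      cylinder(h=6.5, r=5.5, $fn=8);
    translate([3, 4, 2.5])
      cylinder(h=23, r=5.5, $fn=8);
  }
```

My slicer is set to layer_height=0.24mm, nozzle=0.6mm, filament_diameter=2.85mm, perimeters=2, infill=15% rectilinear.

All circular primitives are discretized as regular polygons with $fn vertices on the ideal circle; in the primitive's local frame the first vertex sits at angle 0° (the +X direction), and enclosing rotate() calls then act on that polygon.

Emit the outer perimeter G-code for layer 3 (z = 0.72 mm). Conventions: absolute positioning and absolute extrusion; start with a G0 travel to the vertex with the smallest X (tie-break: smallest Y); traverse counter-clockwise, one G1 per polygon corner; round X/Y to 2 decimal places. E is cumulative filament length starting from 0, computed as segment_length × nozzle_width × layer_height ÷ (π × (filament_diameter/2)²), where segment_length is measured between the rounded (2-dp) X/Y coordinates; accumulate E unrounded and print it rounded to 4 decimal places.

G0 X-21.67 Y3.82 Z0.72
G1 X-0.54 Y0.10 E0.4843
G1 X-0.45 Y-0.32 E0.4940
G1 X3.10 Y-2.58 E0.5890
G1 X7.21 Y-1.67 E0.6840
G1 X9.47 Y1.88 E0.7790
G1 X8.56 Y5.99 E0.8740
G1 X5.01 Y8.26 E0.9691
G1 X1.31 Y7.44 E1.0547
G1 X1.56 Y8.86 E1.0872
G1 X-20.10 Y12.68 E1.5837
G1 X-21.67 Y3.82 E1.7868

At z = 0.72 mm: the cube (footprint 9×22) is included at this height; the cylinder at (3.5, -3.5): section is a regular 8-gon, circumradius r=5.5; the cylinder at (3, 4) is absent (z outside [2.5, 25.5]); Merging all regions: the regions partially overlap (shared area 9.14 mm²), so overlapping operands fuse into one piece — 1 connected region; (rotated 80° about Z; rotation is an isometry so areas/perimeters/island counts are preserved). The outline is a single polygon with 11 vertices. Extrusion per mm of travel: 0.6 × 0.24 / (π × 1.425²) = 0.022573. Accumulating E over each segment gives final E = 1.7868.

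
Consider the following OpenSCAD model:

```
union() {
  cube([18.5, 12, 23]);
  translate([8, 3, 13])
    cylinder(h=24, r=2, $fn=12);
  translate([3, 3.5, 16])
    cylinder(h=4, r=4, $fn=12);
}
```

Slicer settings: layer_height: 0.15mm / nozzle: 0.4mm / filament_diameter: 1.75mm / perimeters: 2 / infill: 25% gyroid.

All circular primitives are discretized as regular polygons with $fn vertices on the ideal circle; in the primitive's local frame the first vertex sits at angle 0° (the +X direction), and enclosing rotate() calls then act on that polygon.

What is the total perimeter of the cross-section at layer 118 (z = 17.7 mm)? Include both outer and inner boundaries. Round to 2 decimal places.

61.66 mm

At z = 17.7 mm: the 18.5×12 cube contributes its full rectangle (perimeter 61.00 mm); the r=2 cylinder at (8, 3) contributes a regular 12-gon of circumradius 2 (perimeter = 2·12·2.000·sin(180°/12) = 12.42 mm); the r=4 cylinder at (3, 3.5) contributes a regular 12-gon of circumradius 4 (perimeter = 2·12·4.000·sin(180°/12) = 24.85 mm); Combining (union): the regions partially overlap (shared area 55.92 mm²), so the edge portions inside another operand are dropped and the merged outline is re-measured after clipping — boundary = 61.66 mm. Overall, the cross-section is a single solid region. Total boundary length (outer) = 61.66 mm.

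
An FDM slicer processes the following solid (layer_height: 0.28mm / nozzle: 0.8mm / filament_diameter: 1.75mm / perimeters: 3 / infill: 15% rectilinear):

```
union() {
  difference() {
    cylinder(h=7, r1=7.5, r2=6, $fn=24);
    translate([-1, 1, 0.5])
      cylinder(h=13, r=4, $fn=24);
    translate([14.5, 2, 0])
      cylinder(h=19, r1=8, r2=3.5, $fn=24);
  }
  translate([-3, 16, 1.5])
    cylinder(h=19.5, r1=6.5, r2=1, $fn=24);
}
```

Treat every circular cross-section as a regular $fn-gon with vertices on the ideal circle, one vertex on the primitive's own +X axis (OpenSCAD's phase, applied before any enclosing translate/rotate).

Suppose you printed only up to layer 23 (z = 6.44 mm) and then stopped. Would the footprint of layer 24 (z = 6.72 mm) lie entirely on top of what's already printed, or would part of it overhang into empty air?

Compare the two slices. At z = 6.44: the cone: at t=0.920 of its height the radius interpolates to r₁+(r₂−r₁)t = 6.120, giving a regular 24-gon of that circumradius (area = (24/2)·6.120²·sin(360°/24) = 116.33 mm²); the cylinder at (-1, 1): section is a regular 24-gon, circumradius r=4 (area = (24/2)·4.000²·sin(360°/24) = 49.69 mm²); the cone at (14.5, 2): at t=0.339 of its height the radius interpolates to r₁+(r₂−r₁)t = 6.475, giving a regular 24-gon of that circumradius (area = (24/2)·6.475²·sin(360°/24) = 130.20 mm²); Subtracting the remaining from the first: starting from the cone (116.33 mm²), the r=4 cylinder at (-1, 1) lies wholly inside it (removes its full 49.69 mm² and its 25.06 mm outline becomes a hole wall); the cone at (14.5, 2) misses the remaining region (no effect) — area = 66.63 mm²; the cone at (-3, 16) (r1=6.5→r2=1) has section circumradius 5.107 here — a regular 24-gon (area = (24/2)·5.107²·sin(360°/24) = 80.99 mm²); Combining (union): the 2 present regions are separate (no shared area or edge), so areas and boundary lengths simply add and each stays a separate island — area = 147.63 mm². At z = 6.72: the cone (r1=7.5→r2=6) has section circumradius 6.060 here — a regular 24-gon (area = (24/2)·6.060²·sin(360°/24) = 114.06 mm²); the cylinder at (-1, 1): section is a regular 24-gon, circumradius r=4 (area = (24/2)·4.000²·sin(360°/24) = 49.69 mm²); the cone at (14.5, 2): at t=0.354 of its height the radius interpolates to r₁+(r₂−r₁)t = 6.408, giving a regular 24-gon of that circumradius (area = (24/2)·6.408²·sin(360°/24) = 127.55 mm²); Subtracting the remaining from the first: starting from the cone (114.06 mm²), the r=4 cylinder at (-1, 1) lies wholly inside it (removes its full 49.69 mm² and its 25.06 mm outline becomes a hole wall); the cone at (14.5, 2) misses the remaining region (no effect) — area = 64.36 mm²; the cone at (-3, 16) contributes a regular 24-gon of circumradius 5.028 (interpolated between r1=6.5 and r2=1 at t=0.268) (area = (24/2)·5.028²·sin(360°/24) = 78.51 mm²); Taking the union: the 2 present regions are separate (no shared area or edge), so areas and boundary lengths simply add and each stays a separate island — area = 142.87 mm². Checking containment: the cross-section at z = 6.72 is a subset of the cross-section at z = 6.44.

entirely on top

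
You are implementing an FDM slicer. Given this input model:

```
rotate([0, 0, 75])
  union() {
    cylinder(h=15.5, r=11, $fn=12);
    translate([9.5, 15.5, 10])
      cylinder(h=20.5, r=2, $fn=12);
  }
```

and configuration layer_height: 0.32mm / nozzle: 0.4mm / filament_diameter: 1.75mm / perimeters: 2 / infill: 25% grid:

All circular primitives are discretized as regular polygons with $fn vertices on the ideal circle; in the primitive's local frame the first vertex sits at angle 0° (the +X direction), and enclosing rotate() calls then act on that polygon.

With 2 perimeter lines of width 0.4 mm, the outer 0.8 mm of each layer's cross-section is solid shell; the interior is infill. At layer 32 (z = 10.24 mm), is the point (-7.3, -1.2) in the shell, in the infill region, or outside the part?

At z = 10.24 mm: the cylinder: section is a regular 12-gon, circumradius r=11; the cylinder at (9.5, 15.5): section is a regular 12-gon, circumradius r=2; Combining (union): the 2 present regions are separate (no shared area or edge), so areas and boundary lengths simply add and each stays a separate island — 2 connected regions; (rotated 75° about Z; rotation is an isometry so areas/perimeters/island counts are preserved). Overall, the cross-section has 2 separate islands. Undo the 75° rotation: the query point maps to (-3.048, 6.741) in the un-rotated model frame. The nearest boundary edge runs (-5.50, 9.53)→(0.00, 11.00); distance from the point to it = 3.33 mm. (Shell/infill is judged within the island containing the point — the largest one.) The point is inside the cross-section and 3.33 mm from the nearest boundary — more than the 0.8 mm shell width (2 × 0.4), so it's in the infill interior.

infill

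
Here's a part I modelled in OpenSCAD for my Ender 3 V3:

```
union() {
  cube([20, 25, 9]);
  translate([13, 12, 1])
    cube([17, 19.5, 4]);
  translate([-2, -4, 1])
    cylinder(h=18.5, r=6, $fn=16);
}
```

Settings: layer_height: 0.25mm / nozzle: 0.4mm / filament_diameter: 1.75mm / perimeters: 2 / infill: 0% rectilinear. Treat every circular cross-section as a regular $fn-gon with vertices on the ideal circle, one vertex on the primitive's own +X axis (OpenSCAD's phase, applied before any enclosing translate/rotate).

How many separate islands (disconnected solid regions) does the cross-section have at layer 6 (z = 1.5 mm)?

1

At z = 1.5 mm: the cube (footprint 20×25) is included at this height; the cube at (13, 12) is present — its section is the full 17×19.5 rectangle; the cylinder at (-2, -4): section is a regular 16-gon, circumradius r=6; Taking the union: the regions partially overlap (shared area 93.22 mm²), so overlapping operands fuse into one piece — 1 connected region. Overall, the cross-section is a single solid region. Island count = 1.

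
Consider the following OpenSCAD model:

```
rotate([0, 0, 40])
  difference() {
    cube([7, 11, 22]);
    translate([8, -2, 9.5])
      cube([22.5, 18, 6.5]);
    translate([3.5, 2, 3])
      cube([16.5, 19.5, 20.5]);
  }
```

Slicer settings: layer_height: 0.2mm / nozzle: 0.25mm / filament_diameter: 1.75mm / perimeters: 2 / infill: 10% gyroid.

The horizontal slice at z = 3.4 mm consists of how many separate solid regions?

At z = 3.4 mm: the 7×11 cube contributes its full rectangle; the cube at (8, -2) does not reach this height (z outside [9.5, 16]); the cube at (3.5, 2) (footprint 16.5×19.5) is included at this height; Subtracting the remaining from the first: starting from the 7×11 cube, the 16.5×19.5 cube at (3.5, 2) partially overlaps it — only the 31.50 mm² overlap (of its 321.75 mm²) is removed, clipping the outline — 1 connected region; (rotated 40° about Z; rotation is an isometry so areas/perimeters/island counts are preserved). The result has 1 disconnected region.

1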